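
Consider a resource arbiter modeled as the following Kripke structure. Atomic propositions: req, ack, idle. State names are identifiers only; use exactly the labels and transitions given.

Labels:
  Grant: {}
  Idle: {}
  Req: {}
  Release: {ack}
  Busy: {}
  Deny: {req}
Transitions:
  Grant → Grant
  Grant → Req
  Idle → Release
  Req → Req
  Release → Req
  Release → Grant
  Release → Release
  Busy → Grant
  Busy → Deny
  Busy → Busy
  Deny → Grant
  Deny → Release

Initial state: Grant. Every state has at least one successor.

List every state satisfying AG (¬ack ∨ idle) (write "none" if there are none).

States satisfying ¬ack ∨ idle: {Grant, Idle, Req, Busy, Deny}.
States satisfying AG (¬ack ∨ idle): {Grant, Req}.

{Grant, Req}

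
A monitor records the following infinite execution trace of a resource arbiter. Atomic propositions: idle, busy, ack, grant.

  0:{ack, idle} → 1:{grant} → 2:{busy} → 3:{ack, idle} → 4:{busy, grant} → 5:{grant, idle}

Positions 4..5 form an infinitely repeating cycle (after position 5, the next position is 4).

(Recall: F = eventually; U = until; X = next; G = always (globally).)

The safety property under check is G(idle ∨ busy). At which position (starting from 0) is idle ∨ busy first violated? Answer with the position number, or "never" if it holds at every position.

1

Check idle ∨ busy at each position in order: 0 ✓.
At position 1 the labels are {grant}, so idle ∨ busy is false there. This is the first violation.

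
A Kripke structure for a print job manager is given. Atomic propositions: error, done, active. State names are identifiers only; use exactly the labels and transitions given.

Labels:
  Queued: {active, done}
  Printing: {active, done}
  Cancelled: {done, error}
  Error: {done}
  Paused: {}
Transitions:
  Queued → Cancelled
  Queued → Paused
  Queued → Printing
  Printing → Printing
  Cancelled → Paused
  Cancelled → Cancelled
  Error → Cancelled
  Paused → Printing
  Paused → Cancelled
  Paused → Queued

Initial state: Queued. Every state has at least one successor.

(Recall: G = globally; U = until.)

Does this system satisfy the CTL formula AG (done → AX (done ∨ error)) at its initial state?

Does not hold

States satisfying done → AX (done ∨ error): {Printing, Error, Paused}.
States satisfying AG (done → AX (done ∨ error)): {Printing}.
Cancelled is reachable from Queued and violates done → AX (done ∨ error), so AG fails at Queued.
Queued ∉ Sat(AG (done → AX (done ∨ error))).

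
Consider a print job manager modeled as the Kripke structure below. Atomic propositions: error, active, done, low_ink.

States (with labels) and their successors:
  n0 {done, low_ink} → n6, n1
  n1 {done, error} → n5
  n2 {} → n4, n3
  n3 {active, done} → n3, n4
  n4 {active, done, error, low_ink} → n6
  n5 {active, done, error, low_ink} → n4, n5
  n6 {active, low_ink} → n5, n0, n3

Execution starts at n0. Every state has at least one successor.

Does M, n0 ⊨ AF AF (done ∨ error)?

Yes

States satisfying AF (done ∨ error): {n0, n1, n2, n3, n4, n5, n6}.
States satisfying AF AF (done ∨ error): {n0, n1, n2, n3, n4, n5, n6}.
n0 ∈ Sat(AF AF (done ∨ error)).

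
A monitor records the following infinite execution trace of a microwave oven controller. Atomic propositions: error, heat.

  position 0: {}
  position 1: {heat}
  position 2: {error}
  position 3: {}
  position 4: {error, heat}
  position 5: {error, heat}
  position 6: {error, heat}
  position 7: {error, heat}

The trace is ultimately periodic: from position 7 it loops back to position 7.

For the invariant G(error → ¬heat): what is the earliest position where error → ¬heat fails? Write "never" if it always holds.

4

Check error → ¬heat at each position in order: 0 ✓, 1 ✓, 2 ✓, 3 ✓.
At position 4 the labels are {error, heat}, so error → ¬heat is false there. This is the first violation.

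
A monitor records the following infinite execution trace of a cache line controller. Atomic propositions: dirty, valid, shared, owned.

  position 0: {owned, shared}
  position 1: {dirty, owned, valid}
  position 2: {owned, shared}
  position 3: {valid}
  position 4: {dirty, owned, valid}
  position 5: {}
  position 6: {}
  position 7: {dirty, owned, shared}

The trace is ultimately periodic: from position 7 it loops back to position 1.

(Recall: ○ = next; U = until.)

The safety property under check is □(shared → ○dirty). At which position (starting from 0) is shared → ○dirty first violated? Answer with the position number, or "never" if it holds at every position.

2

Check shared → ○dirty at each position in order: 0 ✓, 1 ✓.
At position 2 the labels are {owned, shared} and the next position 3 has {valid}, so shared → ○dirty is false there. This is the first violation.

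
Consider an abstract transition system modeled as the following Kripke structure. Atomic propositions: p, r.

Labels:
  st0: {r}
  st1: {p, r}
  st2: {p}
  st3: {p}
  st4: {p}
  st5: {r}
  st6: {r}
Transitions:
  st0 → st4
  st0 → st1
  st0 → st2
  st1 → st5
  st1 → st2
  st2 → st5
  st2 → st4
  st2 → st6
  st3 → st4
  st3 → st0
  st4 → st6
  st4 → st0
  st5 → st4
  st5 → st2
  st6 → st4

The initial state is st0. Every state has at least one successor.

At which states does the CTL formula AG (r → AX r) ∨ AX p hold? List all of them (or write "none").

{st0, st5, st6}

States satisfying r → AX r: {st2, st3, st4}.
States satisfying AG (r → AX r): ∅.
States satisfying p: {st1, st2, st3, st4}.
States satisfying AX p: {st0, st5, st6}.
States satisfying AG (r → AX r) ∨ AX p: {st0, st5, st6}.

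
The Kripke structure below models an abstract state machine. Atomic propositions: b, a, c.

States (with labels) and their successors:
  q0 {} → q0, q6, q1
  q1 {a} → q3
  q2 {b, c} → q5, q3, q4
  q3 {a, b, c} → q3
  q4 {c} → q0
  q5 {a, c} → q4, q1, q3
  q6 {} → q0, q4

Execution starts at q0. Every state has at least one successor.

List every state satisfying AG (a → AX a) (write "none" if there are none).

States satisfying a → AX a: {q0, q1, q2, q3, q4, q6}.
States satisfying AG (a → AX a): {q0, q1, q3, q4, q6}.

{q0, q1, q3, q4, q6}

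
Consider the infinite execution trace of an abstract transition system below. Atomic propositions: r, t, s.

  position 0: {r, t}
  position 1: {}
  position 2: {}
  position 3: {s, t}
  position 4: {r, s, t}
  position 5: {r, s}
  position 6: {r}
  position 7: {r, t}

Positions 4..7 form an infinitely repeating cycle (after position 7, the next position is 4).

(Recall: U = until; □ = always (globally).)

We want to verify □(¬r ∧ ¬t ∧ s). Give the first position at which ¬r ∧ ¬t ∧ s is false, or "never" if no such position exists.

0

At position 0 the labels are {r, t}, so ¬r ∧ ¬t ∧ s is false there. This is the first violation.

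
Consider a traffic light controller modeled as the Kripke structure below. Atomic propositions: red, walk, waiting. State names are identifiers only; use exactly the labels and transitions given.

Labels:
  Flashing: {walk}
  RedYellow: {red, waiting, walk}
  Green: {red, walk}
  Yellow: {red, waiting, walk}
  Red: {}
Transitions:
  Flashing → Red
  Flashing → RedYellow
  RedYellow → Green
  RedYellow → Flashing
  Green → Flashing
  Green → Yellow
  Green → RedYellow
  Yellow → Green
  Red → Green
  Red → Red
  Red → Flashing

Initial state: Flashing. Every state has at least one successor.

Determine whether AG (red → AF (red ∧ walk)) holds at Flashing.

Holds

States satisfying red → AF (red ∧ walk): {Flashing, RedYellow, Green, Yellow, Red}.
States satisfying AG (red → AF (red ∧ walk)): {Flashing, RedYellow, Green, Yellow, Red}.
Every state reachable from Flashing satisfies red → AF (red ∧ walk).
Flashing ∈ Sat(AG (red → AF (red ∧ walk))).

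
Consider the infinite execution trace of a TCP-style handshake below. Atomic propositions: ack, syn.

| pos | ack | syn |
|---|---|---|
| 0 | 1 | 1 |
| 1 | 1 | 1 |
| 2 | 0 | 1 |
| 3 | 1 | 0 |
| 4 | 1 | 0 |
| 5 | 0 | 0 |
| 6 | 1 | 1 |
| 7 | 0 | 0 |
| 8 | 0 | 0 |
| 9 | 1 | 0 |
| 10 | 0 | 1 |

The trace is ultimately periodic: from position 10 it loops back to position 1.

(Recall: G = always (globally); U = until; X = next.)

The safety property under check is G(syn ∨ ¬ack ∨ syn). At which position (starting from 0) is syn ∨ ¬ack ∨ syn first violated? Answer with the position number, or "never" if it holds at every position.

3

Check syn ∨ ¬ack ∨ syn at each position in order: 0 ✓, 1 ✓, 2 ✓.
At position 3 the labels are {ack}, so syn ∨ ¬ack ∨ syn is false there. This is the first violation.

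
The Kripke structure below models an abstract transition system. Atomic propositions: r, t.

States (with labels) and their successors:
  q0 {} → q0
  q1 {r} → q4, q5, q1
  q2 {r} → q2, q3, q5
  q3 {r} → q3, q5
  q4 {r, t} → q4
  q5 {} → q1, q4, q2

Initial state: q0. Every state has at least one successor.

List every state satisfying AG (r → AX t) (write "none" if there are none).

States satisfying r → AX t: {q0, q4, q5}.
States satisfying AG (r → AX t): {q0, q4}.

{q0, q4}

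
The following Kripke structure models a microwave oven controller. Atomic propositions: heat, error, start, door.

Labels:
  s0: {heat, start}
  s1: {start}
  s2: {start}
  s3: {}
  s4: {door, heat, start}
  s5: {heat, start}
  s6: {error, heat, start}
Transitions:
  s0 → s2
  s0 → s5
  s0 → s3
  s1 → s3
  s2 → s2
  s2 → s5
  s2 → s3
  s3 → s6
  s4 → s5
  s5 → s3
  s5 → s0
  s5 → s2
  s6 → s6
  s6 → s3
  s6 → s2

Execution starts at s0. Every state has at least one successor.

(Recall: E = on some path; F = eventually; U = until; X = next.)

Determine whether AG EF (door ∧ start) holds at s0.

Does not hold

States satisfying EF (door ∧ start): {s4}.
States satisfying AG EF (door ∧ start): ∅.
s0 is reachable from s0 and violates EF (door ∧ start), so AG fails at s0.
s0 ∉ Sat(AG EF (door ∧ start)).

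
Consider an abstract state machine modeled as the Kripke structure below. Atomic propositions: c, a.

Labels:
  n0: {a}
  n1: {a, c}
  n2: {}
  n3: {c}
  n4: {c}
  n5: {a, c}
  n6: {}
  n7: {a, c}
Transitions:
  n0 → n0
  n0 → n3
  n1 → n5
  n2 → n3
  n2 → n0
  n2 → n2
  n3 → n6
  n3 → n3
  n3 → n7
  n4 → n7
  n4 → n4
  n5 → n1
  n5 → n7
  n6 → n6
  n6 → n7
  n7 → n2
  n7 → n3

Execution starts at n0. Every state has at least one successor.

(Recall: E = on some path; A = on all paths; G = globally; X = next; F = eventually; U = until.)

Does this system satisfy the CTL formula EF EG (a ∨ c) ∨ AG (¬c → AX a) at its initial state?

States satisfying EG (a ∨ c): {n0, n1, n3, n4, n5, n7}.
States satisfying EF EG (a ∨ c): {n0, n1, n2, n3, n4, n5, n6, n7}.
States satisfying ¬c → AX a: {n1, n3, n4, n5, n7}.
States satisfying AG (¬c → AX a): ∅.
States satisfying EF EG (a ∨ c) ∨ AG (¬c → AX a): {n0, n1, n2, n3, n4, n5, n6, n7}.
n0 ∈ Sat(EF EG (a ∨ c) ∨ AG (¬c → AX a)).

Satisfied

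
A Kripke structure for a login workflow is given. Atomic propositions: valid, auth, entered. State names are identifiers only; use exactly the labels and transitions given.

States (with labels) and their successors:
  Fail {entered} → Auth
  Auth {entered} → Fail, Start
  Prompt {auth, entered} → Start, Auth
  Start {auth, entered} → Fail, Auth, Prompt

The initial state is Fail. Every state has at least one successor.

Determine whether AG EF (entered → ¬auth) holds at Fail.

States satisfying EF (entered → ¬auth): {Fail, Auth, Prompt, Start}.
States satisfying AG EF (entered → ¬auth): {Fail, Auth, Prompt, Start}.
Every state reachable from Fail satisfies EF (entered → ¬auth).
Fail ∈ Sat(AG EF (entered → ¬auth)).

Yes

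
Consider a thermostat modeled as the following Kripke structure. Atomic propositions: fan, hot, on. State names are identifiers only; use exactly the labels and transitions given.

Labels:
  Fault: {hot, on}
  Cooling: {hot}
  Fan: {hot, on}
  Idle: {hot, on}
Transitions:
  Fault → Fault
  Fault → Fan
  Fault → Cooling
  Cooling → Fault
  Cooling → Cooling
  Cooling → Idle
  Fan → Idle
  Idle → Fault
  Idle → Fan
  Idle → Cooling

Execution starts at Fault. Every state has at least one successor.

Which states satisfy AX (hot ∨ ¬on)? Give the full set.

States satisfying hot ∨ ¬on: {Fault, Cooling, Fan, Idle}.
States satisfying AX (hot ∨ ¬on): {Fault, Cooling, Fan, Idle}.

{Fault, Cooling, Fan, Idle}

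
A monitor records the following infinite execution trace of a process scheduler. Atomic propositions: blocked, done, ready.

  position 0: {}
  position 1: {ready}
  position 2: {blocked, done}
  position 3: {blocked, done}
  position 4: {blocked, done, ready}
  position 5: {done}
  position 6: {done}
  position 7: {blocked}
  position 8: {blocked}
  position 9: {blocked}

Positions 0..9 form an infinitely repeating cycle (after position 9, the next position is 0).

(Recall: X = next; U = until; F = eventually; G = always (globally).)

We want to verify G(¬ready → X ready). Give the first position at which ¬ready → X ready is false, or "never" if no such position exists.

2

Check ¬ready → X ready at each position in order: 0 ✓, 1 ✓.
At position 2 the labels are {blocked, done} and the next position 3 has {blocked, done}, so ¬ready → X ready is false there. This is the first violation.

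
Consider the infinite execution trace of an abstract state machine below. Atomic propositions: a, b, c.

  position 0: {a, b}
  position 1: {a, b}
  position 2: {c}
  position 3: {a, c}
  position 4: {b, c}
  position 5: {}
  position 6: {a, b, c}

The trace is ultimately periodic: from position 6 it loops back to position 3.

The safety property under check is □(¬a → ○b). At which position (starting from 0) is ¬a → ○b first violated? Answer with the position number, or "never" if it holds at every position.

2

Check ¬a → ○b at each position in order: 0 ✓, 1 ✓.
At position 2 the labels are {c} and the next position 3 has {a, c}, so ¬a → ○b is false there. This is the first violation.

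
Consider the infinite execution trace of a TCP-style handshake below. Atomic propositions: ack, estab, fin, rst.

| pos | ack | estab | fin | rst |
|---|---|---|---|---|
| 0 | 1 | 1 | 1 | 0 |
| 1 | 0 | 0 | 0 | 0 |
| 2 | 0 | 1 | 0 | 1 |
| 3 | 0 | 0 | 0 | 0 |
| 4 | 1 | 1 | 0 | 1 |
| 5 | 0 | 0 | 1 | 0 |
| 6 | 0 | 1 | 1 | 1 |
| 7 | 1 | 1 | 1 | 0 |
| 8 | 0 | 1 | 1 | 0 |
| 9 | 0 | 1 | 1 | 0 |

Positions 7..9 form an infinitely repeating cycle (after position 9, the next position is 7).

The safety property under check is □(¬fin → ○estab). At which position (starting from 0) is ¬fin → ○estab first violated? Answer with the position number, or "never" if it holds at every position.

2

Check ¬fin → ○estab at each position in order: 0 ✓, 1 ✓.
At position 2 the labels are {estab, rst} and the next position 3 has {}, so ¬fin → ○estab is false there. This is the first violation.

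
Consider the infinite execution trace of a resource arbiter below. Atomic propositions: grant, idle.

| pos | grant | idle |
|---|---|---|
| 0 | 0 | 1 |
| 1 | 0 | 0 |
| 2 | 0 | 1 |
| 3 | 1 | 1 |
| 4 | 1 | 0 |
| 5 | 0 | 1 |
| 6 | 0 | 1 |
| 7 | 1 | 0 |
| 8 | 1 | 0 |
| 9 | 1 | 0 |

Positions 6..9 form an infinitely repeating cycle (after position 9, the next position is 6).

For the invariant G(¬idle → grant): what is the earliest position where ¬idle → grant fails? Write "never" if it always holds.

Check ¬idle → grant at each position in order: 0 ✓.
At position 1 the labels are {}, so ¬idle → grant is false there. This is the first violation.

1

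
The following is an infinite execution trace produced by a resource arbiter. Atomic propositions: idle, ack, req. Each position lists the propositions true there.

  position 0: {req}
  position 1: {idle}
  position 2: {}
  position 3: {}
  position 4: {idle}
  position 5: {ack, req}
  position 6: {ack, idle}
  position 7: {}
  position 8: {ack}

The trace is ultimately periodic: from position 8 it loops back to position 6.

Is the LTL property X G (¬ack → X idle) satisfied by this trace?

Does not hold

The position after 0 is 1; G (¬ack → X idle) is false there.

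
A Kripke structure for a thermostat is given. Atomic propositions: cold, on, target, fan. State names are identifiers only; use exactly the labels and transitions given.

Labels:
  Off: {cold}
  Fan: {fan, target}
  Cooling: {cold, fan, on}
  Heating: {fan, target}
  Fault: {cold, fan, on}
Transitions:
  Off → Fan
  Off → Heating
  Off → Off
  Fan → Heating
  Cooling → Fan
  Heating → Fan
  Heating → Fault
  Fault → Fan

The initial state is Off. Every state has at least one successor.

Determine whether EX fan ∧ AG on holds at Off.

Does not hold

States satisfying fan: {Fan, Cooling, Heating, Fault}.
States satisfying EX fan: {Off, Fan, Cooling, Heating, Fault}.
States satisfying on: {Cooling, Fault}.
States satisfying AG on: ∅.
States satisfying EX fan ∧ AG on: ∅.
Off ∉ Sat(EX fan ∧ AG on).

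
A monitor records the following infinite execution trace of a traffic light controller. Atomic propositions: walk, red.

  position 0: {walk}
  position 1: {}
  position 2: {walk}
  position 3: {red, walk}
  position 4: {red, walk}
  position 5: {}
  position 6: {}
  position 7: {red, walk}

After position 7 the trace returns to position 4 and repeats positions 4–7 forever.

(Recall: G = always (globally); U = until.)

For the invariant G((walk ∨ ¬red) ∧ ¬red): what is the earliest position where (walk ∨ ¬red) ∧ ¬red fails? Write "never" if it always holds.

3

Check (walk ∨ ¬red) ∧ ¬red at each position in order: 0 ✓, 1 ✓, 2 ✓.
At position 3 the labels are {red, walk}, so (walk ∨ ¬red) ∧ ¬red is false there. This is the first violation.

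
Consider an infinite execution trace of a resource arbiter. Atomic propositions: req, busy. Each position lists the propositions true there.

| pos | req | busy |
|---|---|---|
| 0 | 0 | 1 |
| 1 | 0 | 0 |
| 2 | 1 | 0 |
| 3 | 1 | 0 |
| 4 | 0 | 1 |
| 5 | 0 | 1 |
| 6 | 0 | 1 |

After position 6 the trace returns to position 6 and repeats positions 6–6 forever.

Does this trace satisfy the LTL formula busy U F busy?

Walking from position 0: F busy first holds at position 0, and busy holds at every earlier position along the way, so busy U F busy holds.

Yes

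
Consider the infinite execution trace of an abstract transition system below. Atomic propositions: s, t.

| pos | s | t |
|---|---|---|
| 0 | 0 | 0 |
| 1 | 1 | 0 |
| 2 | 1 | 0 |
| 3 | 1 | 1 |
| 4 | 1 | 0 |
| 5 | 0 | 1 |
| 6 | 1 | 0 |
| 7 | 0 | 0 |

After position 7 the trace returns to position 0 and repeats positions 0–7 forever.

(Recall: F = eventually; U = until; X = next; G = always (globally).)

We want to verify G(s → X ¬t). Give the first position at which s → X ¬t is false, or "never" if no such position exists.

Check s → X ¬t at each position in order: 0 ✓, 1 ✓.
At position 2 the labels are {s} and the next position 3 has {s, t}, so s → X ¬t is false there. This is the first violation.

2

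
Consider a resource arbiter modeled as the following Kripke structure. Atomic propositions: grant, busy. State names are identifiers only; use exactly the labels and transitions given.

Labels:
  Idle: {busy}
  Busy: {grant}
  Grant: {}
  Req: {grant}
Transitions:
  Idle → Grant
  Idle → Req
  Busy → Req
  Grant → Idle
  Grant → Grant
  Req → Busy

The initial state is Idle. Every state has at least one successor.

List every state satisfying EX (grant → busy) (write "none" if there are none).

States satisfying grant → busy: {Idle, Grant}.
States satisfying EX (grant → busy): {Idle, Grant}.

{Idle, Grant}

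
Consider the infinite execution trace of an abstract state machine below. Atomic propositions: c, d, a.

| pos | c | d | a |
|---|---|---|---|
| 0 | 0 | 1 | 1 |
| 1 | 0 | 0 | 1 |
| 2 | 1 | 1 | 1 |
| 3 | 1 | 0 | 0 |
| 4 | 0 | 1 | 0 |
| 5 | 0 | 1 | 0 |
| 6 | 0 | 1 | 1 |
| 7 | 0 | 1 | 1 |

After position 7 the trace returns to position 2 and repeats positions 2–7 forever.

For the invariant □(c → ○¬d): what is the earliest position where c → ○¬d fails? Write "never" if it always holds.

3

Check c → ○¬d at each position in order: 0 ✓, 1 ✓, 2 ✓.
At position 3 the labels are {c} and the next position 4 has {d}, so c → ○¬d is false there. This is the first violation.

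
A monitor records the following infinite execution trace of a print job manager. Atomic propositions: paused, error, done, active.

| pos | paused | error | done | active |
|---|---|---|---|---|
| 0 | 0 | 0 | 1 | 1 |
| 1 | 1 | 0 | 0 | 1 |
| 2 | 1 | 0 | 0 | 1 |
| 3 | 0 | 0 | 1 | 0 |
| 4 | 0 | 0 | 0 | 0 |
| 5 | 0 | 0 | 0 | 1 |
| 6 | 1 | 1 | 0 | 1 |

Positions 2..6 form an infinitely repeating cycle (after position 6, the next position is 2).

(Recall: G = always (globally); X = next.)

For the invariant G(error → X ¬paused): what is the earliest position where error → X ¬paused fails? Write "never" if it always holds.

6

Check error → X ¬paused at each position in order: 0 ✓, 1 ✓, 2 ✓, 3 ✓, 4 ✓, 5 ✓.
At position 6 the labels are {active, error, paused} and the next position 2 has {active, paused}, so error → X ¬paused is false there. This is the first violation.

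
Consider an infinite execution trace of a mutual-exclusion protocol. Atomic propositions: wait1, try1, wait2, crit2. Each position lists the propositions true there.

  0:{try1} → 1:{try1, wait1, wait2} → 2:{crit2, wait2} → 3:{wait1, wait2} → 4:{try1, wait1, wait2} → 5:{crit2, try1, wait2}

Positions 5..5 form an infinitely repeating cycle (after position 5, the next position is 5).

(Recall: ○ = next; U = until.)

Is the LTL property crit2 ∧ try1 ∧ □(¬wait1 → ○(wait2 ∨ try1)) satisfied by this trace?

¬wait1 → ○(wait2 ∨ try1) holds at every position 0..5, and those are all positions ever visited, so □(¬wait1 → ○(wait2 ∨ try1)) holds.
Positions where ¬wait1 holds: 0, 2, 5.
Check ○(wait2 ∨ try1) at each: 0→ok, 2→ok, 5→ok.
At position 0: crit2 ∧ try1 is false; □(¬wait1 → ○(wait2 ∨ try1)) is true; so crit2 ∧ try1 ∧ □(¬wait1 → ○(wait2 ∨ try1)) is false.

Violated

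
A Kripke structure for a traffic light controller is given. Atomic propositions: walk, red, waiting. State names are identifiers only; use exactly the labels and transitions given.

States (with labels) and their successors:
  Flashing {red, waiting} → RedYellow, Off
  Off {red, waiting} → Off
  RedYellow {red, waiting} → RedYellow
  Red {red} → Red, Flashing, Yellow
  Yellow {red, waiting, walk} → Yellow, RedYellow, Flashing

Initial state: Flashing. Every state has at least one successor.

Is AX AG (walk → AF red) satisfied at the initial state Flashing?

States satisfying AG (walk → AF red): {Flashing, Off, RedYellow, Red, Yellow}.
States satisfying AX AG (walk → AF red): {Flashing, Off, RedYellow, Red, Yellow}.
Flashing ∈ Sat(AX AG (walk → AF red)).

Yes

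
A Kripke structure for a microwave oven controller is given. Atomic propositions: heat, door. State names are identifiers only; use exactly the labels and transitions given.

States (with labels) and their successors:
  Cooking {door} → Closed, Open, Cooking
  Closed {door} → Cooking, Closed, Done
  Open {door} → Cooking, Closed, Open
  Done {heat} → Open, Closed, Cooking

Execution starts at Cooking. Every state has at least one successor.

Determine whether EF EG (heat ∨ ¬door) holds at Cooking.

No

States satisfying EG (heat ∨ ¬door): ∅.
States satisfying EF EG (heat ∨ ¬door): ∅.
No suitable path/successor from Cooking witnesses the formula.
Cooking ∉ Sat(EF EG (heat ∨ ¬door)).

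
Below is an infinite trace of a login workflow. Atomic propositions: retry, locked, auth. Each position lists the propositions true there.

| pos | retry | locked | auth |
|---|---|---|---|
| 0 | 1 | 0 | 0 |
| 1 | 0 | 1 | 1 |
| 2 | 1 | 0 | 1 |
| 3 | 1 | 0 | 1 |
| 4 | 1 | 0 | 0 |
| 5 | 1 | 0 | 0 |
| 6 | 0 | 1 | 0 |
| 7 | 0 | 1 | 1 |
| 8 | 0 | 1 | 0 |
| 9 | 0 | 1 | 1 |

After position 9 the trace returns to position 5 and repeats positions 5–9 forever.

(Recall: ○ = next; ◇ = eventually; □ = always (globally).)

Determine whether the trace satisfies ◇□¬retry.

Does not hold

□¬retry is false at every position 0..9, so it never becomes true and ◇□¬retry fails.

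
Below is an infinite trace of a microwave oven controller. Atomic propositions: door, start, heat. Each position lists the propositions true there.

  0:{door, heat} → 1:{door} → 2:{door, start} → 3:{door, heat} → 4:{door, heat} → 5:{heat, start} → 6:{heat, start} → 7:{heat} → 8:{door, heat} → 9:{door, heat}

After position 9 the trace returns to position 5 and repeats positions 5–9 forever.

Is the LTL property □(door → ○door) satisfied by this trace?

No

door → ○door must hold at every position from 0 onward. It fails at position 4, so □(door → ○door) is false.
Positions where door holds: 0, 1, 2, 3, 4, 8, 9.
Check ○door at each: 0→ok, 1→ok, 2→ok, 3→ok, 4→fails, 8→ok, 9→fails.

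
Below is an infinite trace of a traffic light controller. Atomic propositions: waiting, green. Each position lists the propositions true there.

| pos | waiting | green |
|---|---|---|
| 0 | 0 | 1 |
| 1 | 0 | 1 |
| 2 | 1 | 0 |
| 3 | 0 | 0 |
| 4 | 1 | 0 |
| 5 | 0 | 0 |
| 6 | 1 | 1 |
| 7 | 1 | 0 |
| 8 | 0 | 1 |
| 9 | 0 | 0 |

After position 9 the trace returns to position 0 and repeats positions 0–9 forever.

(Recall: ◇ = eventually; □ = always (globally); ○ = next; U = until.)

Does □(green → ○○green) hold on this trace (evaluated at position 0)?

Does not hold

green → ○○green must hold at every position from 0 onward. It fails at position 0, so □(green → ○○green) is false.
Positions where green holds: 0, 1, 6, 8.
Check ○○green at each: 0→fails, 1→fails, 6→ok, 8→ok.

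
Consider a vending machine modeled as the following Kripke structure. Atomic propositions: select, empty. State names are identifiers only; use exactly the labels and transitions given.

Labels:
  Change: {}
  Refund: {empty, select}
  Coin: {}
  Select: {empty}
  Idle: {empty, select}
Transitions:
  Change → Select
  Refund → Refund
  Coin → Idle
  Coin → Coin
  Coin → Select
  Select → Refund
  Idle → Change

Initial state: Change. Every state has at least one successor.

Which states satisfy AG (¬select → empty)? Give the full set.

States satisfying ¬select → empty: {Refund, Select, Idle}.
States satisfying AG (¬select → empty): {Refund, Select}.

{Refund, Select}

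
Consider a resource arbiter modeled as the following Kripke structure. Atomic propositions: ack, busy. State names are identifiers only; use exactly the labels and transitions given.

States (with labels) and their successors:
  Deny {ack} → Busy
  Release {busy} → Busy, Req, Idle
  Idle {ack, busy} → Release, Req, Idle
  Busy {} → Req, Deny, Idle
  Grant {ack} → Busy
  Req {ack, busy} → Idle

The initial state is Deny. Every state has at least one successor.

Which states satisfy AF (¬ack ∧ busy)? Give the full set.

{Release}

States satisfying ¬ack ∧ busy: {Release}.
States satisfying AF (¬ack ∧ busy): {Release}.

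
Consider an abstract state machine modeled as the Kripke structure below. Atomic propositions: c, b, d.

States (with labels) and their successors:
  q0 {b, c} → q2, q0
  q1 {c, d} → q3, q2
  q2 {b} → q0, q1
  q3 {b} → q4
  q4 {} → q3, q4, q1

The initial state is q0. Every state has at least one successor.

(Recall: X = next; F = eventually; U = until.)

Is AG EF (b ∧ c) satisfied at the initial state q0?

Holds

States satisfying EF (b ∧ c): {q0, q1, q2, q3, q4}.
States satisfying AG EF (b ∧ c): {q0, q1, q2, q3, q4}.
Every state reachable from q0 satisfies EF (b ∧ c).
q0 ∈ Sat(AG EF (b ∧ c)).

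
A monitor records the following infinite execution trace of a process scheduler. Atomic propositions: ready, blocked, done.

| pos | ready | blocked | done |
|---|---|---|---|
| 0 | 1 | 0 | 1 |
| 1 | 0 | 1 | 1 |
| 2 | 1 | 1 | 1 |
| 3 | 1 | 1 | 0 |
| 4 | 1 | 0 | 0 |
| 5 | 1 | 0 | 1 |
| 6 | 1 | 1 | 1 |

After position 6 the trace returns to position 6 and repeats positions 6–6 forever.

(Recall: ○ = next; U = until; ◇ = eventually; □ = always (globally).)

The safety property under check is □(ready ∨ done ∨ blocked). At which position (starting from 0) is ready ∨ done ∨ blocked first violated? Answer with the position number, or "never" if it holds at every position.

ready ∨ done ∨ blocked holds at every position 0..6, and those are all the positions the trace ever visits, so the invariant □(ready ∨ done ∨ blocked) is never violated.

never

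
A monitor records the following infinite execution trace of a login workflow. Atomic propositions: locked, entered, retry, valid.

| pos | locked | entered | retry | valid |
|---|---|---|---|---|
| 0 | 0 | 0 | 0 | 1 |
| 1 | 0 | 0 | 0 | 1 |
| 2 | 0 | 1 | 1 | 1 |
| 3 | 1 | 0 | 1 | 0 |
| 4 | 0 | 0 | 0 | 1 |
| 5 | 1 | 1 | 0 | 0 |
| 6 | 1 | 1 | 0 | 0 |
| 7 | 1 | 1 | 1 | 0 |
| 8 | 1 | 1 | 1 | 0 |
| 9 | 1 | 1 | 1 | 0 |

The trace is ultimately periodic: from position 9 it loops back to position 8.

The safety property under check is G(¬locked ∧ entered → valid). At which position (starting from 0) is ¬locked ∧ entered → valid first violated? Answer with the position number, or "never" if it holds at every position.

¬locked ∧ entered → valid holds at every position 0..9, and those are all the positions the trace ever visits, so the invariant G(¬locked ∧ entered → valid) is never violated.

never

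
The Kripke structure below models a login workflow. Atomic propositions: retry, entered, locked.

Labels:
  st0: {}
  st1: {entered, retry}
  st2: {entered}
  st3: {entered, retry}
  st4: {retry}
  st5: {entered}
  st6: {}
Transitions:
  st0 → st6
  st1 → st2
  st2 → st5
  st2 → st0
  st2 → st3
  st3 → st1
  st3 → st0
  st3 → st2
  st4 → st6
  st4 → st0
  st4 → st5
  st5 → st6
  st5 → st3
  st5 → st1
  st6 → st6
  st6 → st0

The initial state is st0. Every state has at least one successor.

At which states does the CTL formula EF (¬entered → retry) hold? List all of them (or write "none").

{st1, st2, st3, st4, st5}

States satisfying ¬entered → retry: {st1, st2, st3, st4, st5}.
States satisfying EF (¬entered → retry): {st1, st2, st3, st4, st5}.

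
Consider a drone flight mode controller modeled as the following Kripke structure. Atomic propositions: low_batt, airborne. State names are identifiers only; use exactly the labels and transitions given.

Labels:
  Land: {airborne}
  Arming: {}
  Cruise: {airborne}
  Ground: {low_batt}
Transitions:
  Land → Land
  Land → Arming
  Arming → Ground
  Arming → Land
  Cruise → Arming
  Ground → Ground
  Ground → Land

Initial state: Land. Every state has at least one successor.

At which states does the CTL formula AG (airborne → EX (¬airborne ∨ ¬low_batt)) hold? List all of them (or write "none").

States satisfying airborne → EX (¬airborne ∨ ¬low_batt): {Land, Arming, Cruise, Ground}.
States satisfying AG (airborne → EX (¬airborne ∨ ¬low_batt)): {Land, Arming, Cruise, Ground}.

{Land, Arming, Cruise, Ground}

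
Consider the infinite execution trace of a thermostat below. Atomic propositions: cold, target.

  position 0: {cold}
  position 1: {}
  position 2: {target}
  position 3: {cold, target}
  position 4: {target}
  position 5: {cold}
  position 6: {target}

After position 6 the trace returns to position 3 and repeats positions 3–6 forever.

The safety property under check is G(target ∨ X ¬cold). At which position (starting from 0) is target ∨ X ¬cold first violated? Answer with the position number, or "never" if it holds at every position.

never

target ∨ X ¬cold holds at every position 0..6, and those are all the positions the trace ever visits, so the invariant G(target ∨ X ¬cold) is never violated.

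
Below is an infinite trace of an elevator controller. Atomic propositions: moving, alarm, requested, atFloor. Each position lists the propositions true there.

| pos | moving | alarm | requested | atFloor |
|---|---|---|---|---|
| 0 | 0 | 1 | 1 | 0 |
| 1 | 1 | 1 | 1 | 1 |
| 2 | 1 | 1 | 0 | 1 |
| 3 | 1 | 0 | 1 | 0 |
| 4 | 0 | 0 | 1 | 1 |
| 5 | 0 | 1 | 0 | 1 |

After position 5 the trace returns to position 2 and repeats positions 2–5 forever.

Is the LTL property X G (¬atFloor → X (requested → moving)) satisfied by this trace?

The position after 0 is 1; G (¬atFloor → X (requested → moving)) is false there.

Does not hold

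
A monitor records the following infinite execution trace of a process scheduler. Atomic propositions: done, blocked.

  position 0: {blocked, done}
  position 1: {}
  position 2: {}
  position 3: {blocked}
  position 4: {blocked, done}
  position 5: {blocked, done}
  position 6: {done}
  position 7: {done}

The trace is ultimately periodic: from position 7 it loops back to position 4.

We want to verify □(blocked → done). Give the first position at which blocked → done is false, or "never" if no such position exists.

3

Check blocked → done at each position in order: 0 ✓, 1 ✓, 2 ✓.
At position 3 the labels are {blocked}, so blocked → done is false there. This is the first violation.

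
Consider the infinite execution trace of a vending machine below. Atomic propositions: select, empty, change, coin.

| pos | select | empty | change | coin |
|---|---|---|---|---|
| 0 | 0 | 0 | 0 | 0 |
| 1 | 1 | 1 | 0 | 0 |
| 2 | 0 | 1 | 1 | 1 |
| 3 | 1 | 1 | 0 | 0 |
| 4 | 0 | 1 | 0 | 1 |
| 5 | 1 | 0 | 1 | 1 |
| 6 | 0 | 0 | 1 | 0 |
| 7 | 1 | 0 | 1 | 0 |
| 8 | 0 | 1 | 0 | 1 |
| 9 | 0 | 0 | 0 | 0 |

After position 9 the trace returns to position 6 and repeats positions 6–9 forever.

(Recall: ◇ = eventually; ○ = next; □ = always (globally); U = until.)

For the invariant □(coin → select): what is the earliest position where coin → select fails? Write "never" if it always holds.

Check coin → select at each position in order: 0 ✓, 1 ✓.
At position 2 the labels are {change, coin, empty}, so coin → select is false there. This is the first violation.

2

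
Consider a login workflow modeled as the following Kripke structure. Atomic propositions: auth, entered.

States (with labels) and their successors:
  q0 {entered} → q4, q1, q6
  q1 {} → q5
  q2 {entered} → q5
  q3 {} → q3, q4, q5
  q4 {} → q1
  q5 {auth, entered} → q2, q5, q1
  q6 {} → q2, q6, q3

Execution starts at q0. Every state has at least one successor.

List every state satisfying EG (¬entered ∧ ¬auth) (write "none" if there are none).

States satisfying ¬entered ∧ ¬auth: {q1, q3, q4, q6}.
States satisfying EG (¬entered ∧ ¬auth): {q3, q6}.

{q3, q6}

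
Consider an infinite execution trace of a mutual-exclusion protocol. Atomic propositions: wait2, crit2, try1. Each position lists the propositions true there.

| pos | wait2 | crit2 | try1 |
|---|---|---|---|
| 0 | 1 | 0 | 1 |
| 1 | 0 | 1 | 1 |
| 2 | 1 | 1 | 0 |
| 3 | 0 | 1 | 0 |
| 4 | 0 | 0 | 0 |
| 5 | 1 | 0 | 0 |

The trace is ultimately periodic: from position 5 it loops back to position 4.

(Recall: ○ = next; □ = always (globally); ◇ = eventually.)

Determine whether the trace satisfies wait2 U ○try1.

Walking from position 0: ○try1 first holds at position 0, and wait2 holds at every earlier position along the way, so wait2 U ○try1 holds.

Satisfied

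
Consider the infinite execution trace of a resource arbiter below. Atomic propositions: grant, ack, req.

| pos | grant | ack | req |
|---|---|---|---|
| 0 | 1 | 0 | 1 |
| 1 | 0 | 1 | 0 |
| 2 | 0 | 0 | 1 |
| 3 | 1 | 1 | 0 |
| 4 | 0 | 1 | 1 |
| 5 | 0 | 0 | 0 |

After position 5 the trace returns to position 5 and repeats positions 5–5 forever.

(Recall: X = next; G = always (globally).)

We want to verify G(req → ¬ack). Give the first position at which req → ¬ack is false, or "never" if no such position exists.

4

Check req → ¬ack at each position in order: 0 ✓, 1 ✓, 2 ✓, 3 ✓.
At position 4 the labels are {ack, req}, so req → ¬ack is false there. This is the first violation.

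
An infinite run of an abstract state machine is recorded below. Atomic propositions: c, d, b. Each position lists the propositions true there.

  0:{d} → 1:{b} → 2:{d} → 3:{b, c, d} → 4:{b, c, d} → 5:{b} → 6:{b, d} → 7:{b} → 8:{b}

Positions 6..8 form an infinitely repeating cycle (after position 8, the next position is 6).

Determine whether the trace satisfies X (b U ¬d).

The position after 0 is 1; b U ¬d is true there.

Holds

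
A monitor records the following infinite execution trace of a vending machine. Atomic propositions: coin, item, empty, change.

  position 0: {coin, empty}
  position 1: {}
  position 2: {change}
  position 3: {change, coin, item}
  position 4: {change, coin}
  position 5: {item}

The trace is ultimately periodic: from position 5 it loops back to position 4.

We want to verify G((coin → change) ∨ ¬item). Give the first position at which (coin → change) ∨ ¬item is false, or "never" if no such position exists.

never

(coin → change) ∨ ¬item holds at every position 0..5, and those are all the positions the trace ever visits, so the invariant G((coin → change) ∨ ¬item) is never violated.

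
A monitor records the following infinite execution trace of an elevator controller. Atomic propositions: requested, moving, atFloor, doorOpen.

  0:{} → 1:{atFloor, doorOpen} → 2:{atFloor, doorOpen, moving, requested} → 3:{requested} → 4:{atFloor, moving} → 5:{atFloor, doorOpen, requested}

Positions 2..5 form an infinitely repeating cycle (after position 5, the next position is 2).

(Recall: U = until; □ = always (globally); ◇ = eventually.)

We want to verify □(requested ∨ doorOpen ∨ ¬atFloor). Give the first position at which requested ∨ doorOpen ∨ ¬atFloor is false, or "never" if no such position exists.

Check requested ∨ doorOpen ∨ ¬atFloor at each position in order: 0 ✓, 1 ✓, 2 ✓, 3 ✓.
At position 4 the labels are {atFloor, moving}, so requested ∨ doorOpen ∨ ¬atFloor is false there. This is the first violation.

4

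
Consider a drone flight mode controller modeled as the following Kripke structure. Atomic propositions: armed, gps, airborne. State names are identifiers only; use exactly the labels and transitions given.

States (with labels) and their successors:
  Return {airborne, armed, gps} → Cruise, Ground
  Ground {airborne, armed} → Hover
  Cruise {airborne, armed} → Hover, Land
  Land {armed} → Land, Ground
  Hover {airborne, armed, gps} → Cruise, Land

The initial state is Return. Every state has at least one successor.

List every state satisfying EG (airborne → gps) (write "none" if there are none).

{Land, Hover}

States satisfying airborne → gps: {Return, Land, Hover}.
States satisfying EG (airborne → gps): {Land, Hover}.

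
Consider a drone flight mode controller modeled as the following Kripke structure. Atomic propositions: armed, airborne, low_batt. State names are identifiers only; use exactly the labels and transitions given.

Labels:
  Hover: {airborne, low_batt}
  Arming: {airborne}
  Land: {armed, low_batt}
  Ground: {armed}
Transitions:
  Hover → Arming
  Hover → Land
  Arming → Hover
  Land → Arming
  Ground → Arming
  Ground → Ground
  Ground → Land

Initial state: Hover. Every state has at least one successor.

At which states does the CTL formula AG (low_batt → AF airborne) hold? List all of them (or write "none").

{Hover, Arming, Land, Ground}

States satisfying low_batt → AF airborne: {Hover, Arming, Land, Ground}.
States satisfying AG (low_batt → AF airborne): {Hover, Arming, Land, Ground}.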